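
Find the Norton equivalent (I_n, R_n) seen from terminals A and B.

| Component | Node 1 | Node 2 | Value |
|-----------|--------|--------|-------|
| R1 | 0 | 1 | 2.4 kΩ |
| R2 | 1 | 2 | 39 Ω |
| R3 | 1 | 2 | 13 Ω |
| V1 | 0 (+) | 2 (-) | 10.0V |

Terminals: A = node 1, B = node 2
Find the Thévenin equivalent first; then I_n = V_th/R_th and R_n = R_th.
Step 1 — V_th is the open-circuit voltage V_A - V_B (nothing connected across the terminals).
Nodal analysis, taking node 2 as the 0 V reference.
Source V1 fixes V_0 = 10 V.
KCL at each unknown node (sum of currents leaving = 0; resistances in Ω):
  Node 1: (V_1 - 10)/2400 + (V_1 - 0)/39 + (V_1 - 0)/13 = 0
Collecting terms: 0.103 × V_1 = 0.004167  =>  V_1 = 0.04046 V
V_th = V_1 - V_2 = 0.04046 - 0 = 0.04046 V
Step 2 — R_th: zero the source — replace V1 by a short circuit (node 2 merges into node 0) — and find the resistance seen between A (node 1) and B (node 0).
Reduce the network between node 1 (A) and node 0 (B) by series/parallel combination:
  Rp1 = R1 ‖ R2 ‖ R3 (parallel, all between nodes 0 and 1) = 1/(1/2400 + 1/39 + 1/13) = 9.711 Ω
R_th = 9.711 Ω
I_n = V_th/R_th = 0.04046/9.711 = 0.004167 A, and R_n = R_th = 9.711 Ω

Final answer: I_n = 0.004167 A, R_n = 9.711 Ω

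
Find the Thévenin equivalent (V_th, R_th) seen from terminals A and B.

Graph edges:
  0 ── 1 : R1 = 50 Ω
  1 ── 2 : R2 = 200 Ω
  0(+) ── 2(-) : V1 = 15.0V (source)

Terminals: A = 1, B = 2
Step 1 — V_th is the open-circuit voltage V_A - V_B (nothing connected across the terminals).
Nodal analysis, taking node 2 as the 0 V reference.
Source V1 fixes V_0 = 15 V.
KCL at each unknown node (sum of currents leaving = 0; resistances in Ω):
  Node 1: (V_1 - 15)/50 + (V_1 - 0)/200 = 0
Collecting terms: 0.025 × V_1 = 0.3  =>  V_1 = 12 V
V_th = V_1 - V_2 = 12 - 0 = 12 V
Step 2 — R_th: zero the source — replace V1 by a short circuit (node 2 merges into node 0) — and find the resistance seen between A (node 1) and B (node 0).
Reduce the network between node 1 (A) and node 0 (B) by series/parallel combination:
  Rp1 = R1 ‖ R2 (parallel, both between nodes 0 and 1) = 1/(1/50 + 1/200) = 40 Ω
R_th = 40 Ω

Final answer: V_th = 12 V, R_th = 40 Ω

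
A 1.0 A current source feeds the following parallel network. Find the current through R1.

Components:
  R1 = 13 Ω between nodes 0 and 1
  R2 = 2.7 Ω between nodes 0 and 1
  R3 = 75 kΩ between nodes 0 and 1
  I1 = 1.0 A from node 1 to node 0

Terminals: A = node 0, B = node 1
All resistors sit directly between nodes 0 and 1, so they are in parallel and share one voltage V; the full source current 1 A splits among them.
1/R_par = 1/13 + 1/2.7 + 1/75000 = 0.4473 S  =>  R_par = 2.236 Ω
V = I × R_par = 1 × 2.236 = 2.236 V
I_R1 = V/R1 = 2.236/13 = 0.172 A

Final answer: 0.172 A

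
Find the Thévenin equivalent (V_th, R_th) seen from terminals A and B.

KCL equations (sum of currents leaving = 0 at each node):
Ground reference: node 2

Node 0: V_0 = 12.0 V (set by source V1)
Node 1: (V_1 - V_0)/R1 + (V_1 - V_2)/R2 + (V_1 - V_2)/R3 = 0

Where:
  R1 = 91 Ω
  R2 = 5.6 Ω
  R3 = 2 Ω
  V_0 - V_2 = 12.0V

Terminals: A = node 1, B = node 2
Step 1 — V_th is the open-circuit voltage V_A - V_B (nothing connected across the terminals).
Nodal analysis, taking node 2 as the 0 V reference.
Source V1 fixes V_0 = 12 V.
KCL at each unknown node (sum of currents leaving = 0; resistances in Ω):
  Node 1: (V_1 - 12)/91 + (V_1 - 0)/5.6 + (V_1 - 0)/2 = 0
Collecting terms: 0.6896 × V_1 = 0.1319  =>  V_1 = 0.1912 V
V_th = V_1 - V_2 = 0.1912 - 0 = 0.1912 V
Step 2 — R_th: zero the source — replace V1 by a short circuit (node 2 merges into node 0) — and find the resistance seen between A (node 1) and B (node 0).
Reduce the network between node 1 (A) and node 0 (B) by series/parallel combination:
  Rp1 = R1 ‖ R2 ‖ R3 (parallel, all between nodes 0 and 1) = 1/(1/91 + 1/5.6 + 1/2) = 1.45 Ω
R_th = 1.45 Ω

Final answer: V_th = 0.1912 V, R_th = 1.45 Ω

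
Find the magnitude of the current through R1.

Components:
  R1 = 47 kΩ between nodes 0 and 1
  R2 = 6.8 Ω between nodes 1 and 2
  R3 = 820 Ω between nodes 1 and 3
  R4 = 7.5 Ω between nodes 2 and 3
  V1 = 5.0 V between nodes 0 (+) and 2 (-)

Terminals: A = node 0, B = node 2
Nodal analysis, taking node 2 as the 0 V reference.
Source V1 fixes V_0 = 5 V.
KCL at each unknown node (sum of currents leaving = 0; resistances in Ω):
  Node 1: (V_1 - 5)/47000 + (V_1 - 0)/6.8 + (V_1 - V_3)/820 = 0
  Node 3: (V_3 - V_1)/820 + (V_3 - 0)/7.5 = 0
Collecting terms (coefficients in siemens):
  0.1483·V_1 - 0.00122·V_3 = 0.0001064
  0.1346·V_3 - 0.00122·V_1 = 0
Determinant D = (0.1483)(0.1346) - (-0.00122)(-0.00122) = 0.01995
V_1 = [(0.0001064)(0.1346) - (-0.00122)(0)]/D = 0.0007174 V
V_3 = [(0.1483)(0) - (0.0001064)(-0.00122)]/D = 0.000006502 V
I_R1 = (V_0 - V_1)/R1 = (5 - 0.0007174)/47000 = 0.0001064 A
|I_R1| = 0.0001064 A

Final answer: |I_R1| = 0.0001064 A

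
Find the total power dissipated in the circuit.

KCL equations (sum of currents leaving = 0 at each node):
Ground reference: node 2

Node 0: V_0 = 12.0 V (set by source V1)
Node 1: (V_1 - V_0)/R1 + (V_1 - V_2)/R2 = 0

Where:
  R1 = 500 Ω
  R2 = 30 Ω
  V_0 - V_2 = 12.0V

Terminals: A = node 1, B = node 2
Nodal analysis, taking node 2 as the 0 V reference.
Source V1 fixes V_0 = 12 V.
KCL at each unknown node (sum of currents leaving = 0; resistances in Ω):
  Node 1: (V_1 - 12)/500 + (V_1 - 0)/30 = 0
Collecting terms: 0.03533 × V_1 = 0.024  =>  V_1 = 0.6792 V
Power in each resistor, P = (ΔV)²/R:
  P_R1 = (12 - 0.6792)²/500 = 0.2563 W
  P_R2 = (0.6792 - 0)²/30 = 0.01538 W
P_total = P_R1 + P_R2 = 0.2717 W

Final answer: 0.2717 W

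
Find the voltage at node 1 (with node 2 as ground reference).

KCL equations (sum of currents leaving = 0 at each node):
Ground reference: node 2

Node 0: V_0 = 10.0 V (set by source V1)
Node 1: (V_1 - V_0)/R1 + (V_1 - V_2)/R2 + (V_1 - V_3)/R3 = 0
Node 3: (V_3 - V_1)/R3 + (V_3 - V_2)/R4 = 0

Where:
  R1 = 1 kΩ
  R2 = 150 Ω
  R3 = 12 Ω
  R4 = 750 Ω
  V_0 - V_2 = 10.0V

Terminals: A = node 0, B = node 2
Nodal analysis, taking node 2 as the 0 V reference.
Source V1 fixes V_0 = 10 V.
KCL at each unknown node (sum of currents leaving = 0; resistances in Ω):
  Node 1: (V_1 - 10)/1000 + (V_1 - 0)/150 + (V_1 - V_3)/12 = 0
  Node 3: (V_3 - V_1)/12 + (V_3 - 0)/750 = 0
Collecting terms (coefficients in siemens):
  0.091·V_1 - 0.08333·V_3 = 0.01
  0.08467·V_3 - 0.08333·V_1 = 0
Determinant D = (0.091)(0.08467) - (-0.08333)(-0.08333) = 0.0007602
V_1 = [(0.01)(0.08467) - (-0.08333)(0)]/D = 1.114 V
V_3 = [(0.091)(0) - (0.01)(-0.08333)]/D = 1.096 V
The requested potential is V_1 = 1.114 V.

Final answer: V_1 = 1.114 V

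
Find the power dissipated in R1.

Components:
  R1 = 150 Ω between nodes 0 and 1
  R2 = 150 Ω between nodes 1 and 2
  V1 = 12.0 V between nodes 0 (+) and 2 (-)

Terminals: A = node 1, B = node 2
Nodal analysis, taking node 2 as the 0 V reference.
Source V1 fixes V_0 = 12 V.
KCL at each unknown node (sum of currents leaving = 0; resistances in Ω):
  Node 1: (V_1 - 12)/150 + (V_1 - 0)/150 = 0
Collecting terms: 0.01333 × V_1 = 0.08  =>  V_1 = 6 V
I_R1 = (V_0 - V_1)/R1 = (12 - 6)/150 = 0.04 A
P_R1 = I_R1² × R1 = (0.04)² × 150 = 0.24 W

Final answer: 0.24 W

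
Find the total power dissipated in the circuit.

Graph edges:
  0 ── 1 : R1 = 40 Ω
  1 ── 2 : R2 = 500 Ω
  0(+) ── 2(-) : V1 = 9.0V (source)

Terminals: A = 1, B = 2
Nodal analysis, taking node 2 as the 0 V reference.
Source V1 fixes V_0 = 9 V.
KCL at each unknown node (sum of currents leaving = 0; resistances in Ω):
  Node 1: (V_1 - 9)/40 + (V_1 - 0)/500 = 0
Collecting terms: 0.027 × V_1 = 0.225  =>  V_1 = 8.333 V
Power in each resistor, P = (ΔV)²/R:
  P_R1 = (9 - 8.333)²/40 = 0.01111 W
  P_R2 = (8.333 - 0)²/500 = 0.1389 W
P_total = P_R1 + P_R2 = 0.15 W

Final answer: 0.15 W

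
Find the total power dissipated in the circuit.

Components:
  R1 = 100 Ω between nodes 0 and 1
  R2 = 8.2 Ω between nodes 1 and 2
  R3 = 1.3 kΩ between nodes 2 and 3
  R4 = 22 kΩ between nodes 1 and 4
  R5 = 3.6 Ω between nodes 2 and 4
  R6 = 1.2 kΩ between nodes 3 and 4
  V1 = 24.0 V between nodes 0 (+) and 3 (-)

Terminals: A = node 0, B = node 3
Nodal analysis, taking node 3 as the 0 V reference.
Source V1 fixes V_0 = 24 V.
KCL at each unknown node (sum of currents leaving = 0; resistances in Ω):
  Node 1: (V_1 - 24)/100 + (V_1 - V_2)/8.2 + (V_1 - V_4)/22000 = 0
  Node 2: (V_2 - V_1)/8.2 + (V_2 - 0)/1300 + (V_2 - V_4)/3.6 = 0
  Node 4: (V_4 - V_1)/22000 + (V_4 - V_2)/3.6 + (V_4 - 0)/1200 = 0
Collecting terms (coefficients in siemens):
  0.132·V_1 - 0.122·V_2 - 0.00004545·V_4 = 0.24
  0.4005·V_2 - 0.122·V_1 - 0.2778·V_4 = 0
  0.2787·V_4 - 0.00004545·V_1 - 0.2778·V_2 = 0
Solving these 3 simultaneous equations (Gaussian elimination) gives:
  V_1 = 20.73 V, V_2 = 20.46 V, V_4 = 20.4 V
Power in each resistor, P = (ΔV)²/R:
  P_R1 = (24 - 20.73)²/100 = 0.1072 W
  P_R2 = (20.73 - 20.46)²/8.2 = 0.008779 W
  P_R3 = (20.46 - 0)²/1300 = 0.322 W
  P_R4 = (20.73 - 20.4)²/22000 = 0.000004933 W
  P_R5 = (20.46 - 20.4)²/3.6 = 0.001038 W
  P_R6 = (0 - 20.4)²/1200 = 0.3467 W
P_total = P_R1 + P_R2 + P_R3 + P_R4 + P_R5 + P_R6 = 0.7856 W

Final answer: 0.7856 W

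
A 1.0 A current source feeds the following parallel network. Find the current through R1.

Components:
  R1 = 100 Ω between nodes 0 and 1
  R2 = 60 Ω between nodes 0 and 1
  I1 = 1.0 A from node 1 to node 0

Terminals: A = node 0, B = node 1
All resistors sit directly between nodes 0 and 1, so they are in parallel and share one voltage V; the full source current 1 A splits among them.
1/R_par = 1/100 + 1/60 = 0.02667 S  =>  R_par = 37.5 Ω
V = I × R_par = 1 × 37.5 = 37.5 V
I_R1 = V/R1 = 37.5/100 = 0.375 A

Final answer: 0.375 A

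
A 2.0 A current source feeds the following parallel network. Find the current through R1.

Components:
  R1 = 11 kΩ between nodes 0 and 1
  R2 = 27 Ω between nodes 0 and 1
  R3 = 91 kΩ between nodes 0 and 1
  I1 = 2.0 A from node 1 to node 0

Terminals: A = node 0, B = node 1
All resistors sit directly between nodes 0 and 1, so they are in parallel and share one voltage V; the full source current 2 A splits among them.
1/R_par = 1/11000 + 1/27 + 1/91000 = 0.03714 S  =>  R_par = 26.93 Ω
V = I × R_par = 2 × 26.93 = 53.85 V
I_R1 = V/R1 = 53.85/11000 = 0.004896 A

Final answer: 0.004896 A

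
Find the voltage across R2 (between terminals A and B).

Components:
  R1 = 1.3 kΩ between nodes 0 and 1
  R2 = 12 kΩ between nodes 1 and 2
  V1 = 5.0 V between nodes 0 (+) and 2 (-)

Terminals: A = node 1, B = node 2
R1 and R2 are in series across V1 (node 0 → node 1 → node 2), and the output A–B is taken across R2, so this is a voltage divider.
Series current: I = V1/(R1 + R2) = 5/(1300 + 12000) = 5/13300 = 0.0003759 A
V_R2 = I × R2 = V1 × R2/(R1 + R2) = 5 × 12000/13300 = 4.511 V

Final answer: 4.511 V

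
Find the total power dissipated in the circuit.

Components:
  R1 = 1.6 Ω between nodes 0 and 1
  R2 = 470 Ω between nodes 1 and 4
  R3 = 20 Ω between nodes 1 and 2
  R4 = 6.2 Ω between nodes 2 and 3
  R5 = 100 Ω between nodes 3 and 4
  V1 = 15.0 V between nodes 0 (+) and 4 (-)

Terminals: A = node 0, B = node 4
Nodal analysis, taking node 4 as the 0 V reference.
Source V1 fixes V_0 = 15 V.
KCL at each unknown node (sum of currents leaving = 0; resistances in Ω):
  Node 1: (V_1 - 15)/1.6 + (V_1 - 0)/470 + (V_1 - V_2)/20 = 0
  Node 2: (V_2 - V_1)/20 + (V_2 - V_3)/6.2 = 0
  Node 3: (V_3 - V_2)/6.2 + (V_3 - 0)/100 = 0
Collecting terms (coefficients in siemens):
  0.6771·V_1 - 0.05·V_2 = 9.375
  0.2113·V_2 - 0.05·V_1 - 0.1613·V_3 = 0
  0.1713·V_3 - 0.1613·V_2 = 0
Solving these 3 simultaneous equations (Gaussian elimination) gives:
  V_1 = 14.76 V, V_2 = 12.42 V, V_3 = 11.7 V
Power in each resistor, P = (ΔV)²/R:
  P_R1 = (15 - 14.76)²/1.6 = 0.03523 W
  P_R2 = (14.76 - 0)²/470 = 0.4637 W
  P_R3 = (14.76 - 12.42)²/20 = 0.2737 W
  P_R4 = (12.42 - 11.7)²/6.2 = 0.08484 W
  P_R5 = (11.7 - 0)²/100 = 1.368 W
P_total = P_R1 + P_R2 + P_R3 + P_R4 + P_R5 = 2.226 W

Final answer: 2.226 W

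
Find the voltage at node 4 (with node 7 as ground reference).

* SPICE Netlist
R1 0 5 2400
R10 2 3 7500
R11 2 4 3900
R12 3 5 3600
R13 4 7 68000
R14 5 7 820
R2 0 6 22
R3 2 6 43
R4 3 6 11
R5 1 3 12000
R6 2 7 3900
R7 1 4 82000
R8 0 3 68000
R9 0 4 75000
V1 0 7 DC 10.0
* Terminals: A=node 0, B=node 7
Nodal analysis, taking node 7 as the 0 V reference.
Source V1 fixes V_0 = 10 V.
KCL at each unknown node (sum of currents leaving = 0; resistances in Ω):
  Node 1: (V_1 - V_3)/12000 + (V_1 - V_4)/82000 = 0
  Node 2: (V_2 - V_6)/43 + (V_2 - 0)/3900 + (V_2 - V_3)/7500 + (V_2 - V_4)/3900 = 0
  Node 3: (V_3 - V_6)/11 + (V_3 - V_1)/12000 + (V_3 - 10)/68000 + (V_3 - V_2)/7500 + (V_3 - V_5)/3600 = 0
  Node 4: (V_4 - V_1)/82000 + (V_4 - 10)/75000 + (V_4 - V_2)/3900 + (V_4 - 0)/68000 = 0
  Node 5: (V_5 - 10)/2400 + (V_5 - V_3)/3600 + (V_5 - 0)/820 = 0
  Node 6: (V_6 - 10)/22 + (V_6 - V_2)/43 + (V_6 - V_3)/11 = 0
Collecting terms (coefficients in siemens):
  0.00009553·V_1 - 0.00008333·V_3 - 0.0000122·V_4 = 0
  0.0239·V_2 - 0.0001333·V_3 - 0.0002564·V_4 - 0.02326·V_6 = 0
  0.09142·V_3 - 0.00008333·V_1 - 0.0001333·V_2 - 0.0002778·V_5 - 0.09091·V_6 = 0.0001471
  0.0002966·V_4 - 0.0000122·V_1 - 0.0002564·V_2 = 0.0001333
  0.001914·V_5 - 0.0002778·V_3 = 0.004167
  0.1596·V_6 - 0.02326·V_2 - 0.09091·V_3 = 0.4545
Solving these 6 simultaneous equations (Gaussian elimination) gives:
  V_1 = 9.812 V, V_2 = 9.791 V, V_3 = 9.884 V, V_4 = 9.316 V
  V_5 = 3.612 V, V_6 = 9.904 V
The requested potential is V_4 = 9.316 V.

Final answer: V_4 = 9.316 V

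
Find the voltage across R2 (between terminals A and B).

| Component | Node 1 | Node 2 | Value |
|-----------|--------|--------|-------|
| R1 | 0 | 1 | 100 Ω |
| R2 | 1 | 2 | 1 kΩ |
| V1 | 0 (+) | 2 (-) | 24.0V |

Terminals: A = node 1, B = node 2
R1 and R2 are in series across V1 (node 0 → node 1 → node 2), and the output A–B is taken across R2, so this is a voltage divider.
Series current: I = V1/(R1 + R2) = 24/(100 + 1000) = 24/1100 = 0.02182 A
V_R2 = I × R2 = V1 × R2/(R1 + R2) = 24 × 1000/1100 = 21.82 V

Final answer: 21.82 V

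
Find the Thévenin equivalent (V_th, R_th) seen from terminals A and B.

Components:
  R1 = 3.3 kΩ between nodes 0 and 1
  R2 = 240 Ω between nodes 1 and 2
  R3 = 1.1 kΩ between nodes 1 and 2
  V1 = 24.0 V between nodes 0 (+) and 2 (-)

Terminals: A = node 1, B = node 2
Step 1 — V_th is the open-circuit voltage V_A - V_B (nothing connected across the terminals).
Nodal analysis, taking node 2 as the 0 V reference.
Source V1 fixes V_0 = 24 V.
KCL at each unknown node (sum of currents leaving = 0; resistances in Ω):
  Node 1: (V_1 - 24)/3300 + (V_1 - 0)/240 + (V_1 - 0)/1100 = 0
Collecting terms: 0.005379 × V_1 = 0.007273  =>  V_1 = 1.352 V
V_th = V_1 - V_2 = 1.352 - 0 = 1.352 V
Step 2 — R_th: zero the source — replace V1 by a short circuit (node 2 merges into node 0) — and find the resistance seen between A (node 1) and B (node 0).
Reduce the network between node 1 (A) and node 0 (B) by series/parallel combination:
  Rp1 = R1 ‖ R2 ‖ R3 (parallel, all between nodes 0 and 1) = 1/(1/3300 + 1/240 + 1/1100) = 185.9 Ω
R_th = 185.9 Ω

Final answer: V_th = 1.352 V, R_th = 185.9 Ω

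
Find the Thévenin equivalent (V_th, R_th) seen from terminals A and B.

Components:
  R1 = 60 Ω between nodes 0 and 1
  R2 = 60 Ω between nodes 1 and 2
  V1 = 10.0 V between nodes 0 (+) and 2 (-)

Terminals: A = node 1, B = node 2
Step 1 — V_th is the open-circuit voltage V_A - V_B (nothing connected across the terminals).
Nodal analysis, taking node 2 as the 0 V reference.
Source V1 fixes V_0 = 10 V.
KCL at each unknown node (sum of currents leaving = 0; resistances in Ω):
  Node 1: (V_1 - 10)/60 + (V_1 - 0)/60 = 0
Collecting terms: 0.03333 × V_1 = 0.1667  =>  V_1 = 5 V
V_th = V_1 - V_2 = 5 - 0 = 5 V
Step 2 — R_th: zero the source — replace V1 by a short circuit (node 2 merges into node 0) — and find the resistance seen between A (node 1) and B (node 0).
Reduce the network between node 1 (A) and node 0 (B) by series/parallel combination:
  Rp1 = R1 ‖ R2 (parallel, both between nodes 0 and 1) = 1/(1/60 + 1/60) = 30 Ω
R_th = 30 Ω

Final answer: V_th = 5 V, R_th = 30 Ω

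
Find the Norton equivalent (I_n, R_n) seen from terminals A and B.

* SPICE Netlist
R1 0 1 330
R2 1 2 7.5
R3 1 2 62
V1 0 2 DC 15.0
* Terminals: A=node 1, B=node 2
Find the Thévenin equivalent first; then I_n = V_th/R_th and R_n = R_th.
Step 1 — V_th is the open-circuit voltage V_A - V_B (nothing connected across the terminals).
Nodal analysis, taking node 2 as the 0 V reference.
Source V1 fixes V_0 = 15 V.
KCL at each unknown node (sum of currents leaving = 0; resistances in Ω):
  Node 1: (V_1 - 15)/330 + (V_1 - 0)/7.5 + (V_1 - 0)/62 = 0
Collecting terms: 0.1525 × V_1 = 0.04545  =>  V_1 = 0.2981 V
V_th = V_1 - V_2 = 0.2981 - 0 = 0.2981 V
Step 2 — R_th: zero the source — replace V1 by a short circuit (node 2 merges into node 0) — and find the resistance seen between A (node 1) and B (node 0).
Reduce the network between node 1 (A) and node 0 (B) by series/parallel combination:
  Rp1 = R1 ‖ R2 ‖ R3 (parallel, all between nodes 0 and 1) = 1/(1/330 + 1/7.5 + 1/62) = 6.558 Ω
R_th = 6.558 Ω
I_n = V_th/R_th = 0.2981/6.558 = 0.04545 A, and R_n = R_th = 6.558 Ω

Final answer: I_n = 0.04545 A, R_n = 6.558 Ω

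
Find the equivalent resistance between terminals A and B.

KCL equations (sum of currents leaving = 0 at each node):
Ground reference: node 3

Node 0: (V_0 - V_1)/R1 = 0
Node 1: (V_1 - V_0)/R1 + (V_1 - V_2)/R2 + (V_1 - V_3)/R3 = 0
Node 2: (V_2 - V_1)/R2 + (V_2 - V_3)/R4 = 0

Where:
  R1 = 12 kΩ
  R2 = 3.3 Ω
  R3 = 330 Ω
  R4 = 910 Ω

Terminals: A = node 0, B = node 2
Reduce the network between node 0 (A) and node 2 (B) by series/parallel combination:
  Rs1 = R3 + R4 (series, joined only at node 3) = 330 + 910 = 1240 Ω
  Rp1 = R2 ‖ Rs1 (parallel, both between nodes 1 and 2) = 1/(1/3.3 + 1/1240) = 3.291 Ω
  Rs2 = R1 + Rp1 (series, joined only at node 1) = 12000 + 3.291 = 12000 Ω
R_eq = 12 kΩ

Final answer: 12 kΩ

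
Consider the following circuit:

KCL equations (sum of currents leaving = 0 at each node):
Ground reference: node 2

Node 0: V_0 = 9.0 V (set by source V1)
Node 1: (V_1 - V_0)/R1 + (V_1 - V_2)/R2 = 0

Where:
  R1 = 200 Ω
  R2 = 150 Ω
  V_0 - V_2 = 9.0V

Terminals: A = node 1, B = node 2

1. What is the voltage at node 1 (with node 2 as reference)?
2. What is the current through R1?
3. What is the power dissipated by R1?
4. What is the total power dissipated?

Nodal analysis, taking node 2 as the 0 V reference.
Source V1 fixes V_0 = 9 V.
KCL at each unknown node (sum of currents leaving = 0; resistances in Ω):
  Node 1: (V_1 - 9)/200 + (V_1 - 0)/150 = 0
Collecting terms: 0.01167 × V_1 = 0.045  =>  V_1 = 3.857 V
Part 1:
  Read off the nodal solution: V_1 = 3.857 V
Part 2:
  I_R1 = (V_0 - V_1)/R1 = (9 - 3.857)/200 = 0.02571 A
  Magnitude: I_R1 = 0.02571 A
Part 3:
  I_R1 = (V_0 - V_1)/R1 = (9 - 3.857)/200 = 0.02571 A
  P_R1 = I_R1² × R1 = (0.02571)² × 200 = 0.1322 W
Part 4:
  Power in each resistor, P = (ΔV)²/R:
    P_R1 = (9 - 3.857)²/200 = 0.1322 W
    P_R2 = (3.857 - 0)²/150 = 0.09918 W
  P_total = P_R1 + P_R2 = 0.2314 W

Final answers:
1. V_1 = 3.857 V
2. I_R1 = 0.02571 A
3. P_R1 = 0.1322 W
4. P_total = 0.2314 W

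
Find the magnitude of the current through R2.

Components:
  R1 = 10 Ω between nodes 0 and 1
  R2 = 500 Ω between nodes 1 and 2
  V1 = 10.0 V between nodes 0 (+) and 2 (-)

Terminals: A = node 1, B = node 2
Nodal analysis, taking node 2 as the 0 V reference.
Source V1 fixes V_0 = 10 V.
KCL at each unknown node (sum of currents leaving = 0; resistances in Ω):
  Node 1: (V_1 - 10)/10 + (V_1 - 0)/500 = 0
Collecting terms: 0.102 × V_1 = 1  =>  V_1 = 9.804 V
I_R2 = (V_1 - V_2)/R2 = (9.804 - 0)/500 = 0.01961 A
|I_R2| = 0.01961 A

Final answer: |I_R2| = 0.01961 A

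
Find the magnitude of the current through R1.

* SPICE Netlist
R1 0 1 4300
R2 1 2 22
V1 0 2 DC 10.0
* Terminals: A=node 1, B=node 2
Nodal analysis, taking node 2 as the 0 V reference.
Source V1 fixes V_0 = 10 V.
KCL at each unknown node (sum of currents leaving = 0; resistances in Ω):
  Node 1: (V_1 - 10)/4300 + (V_1 - 0)/22 = 0
Collecting terms: 0.04569 × V_1 = 0.002326  =>  V_1 = 0.0509 V
I_R1 = (V_0 - V_1)/R1 = (10 - 0.0509)/4300 = 0.002314 A
|I_R1| = 0.002314 A

Final answer: |I_R1| = 0.002314 A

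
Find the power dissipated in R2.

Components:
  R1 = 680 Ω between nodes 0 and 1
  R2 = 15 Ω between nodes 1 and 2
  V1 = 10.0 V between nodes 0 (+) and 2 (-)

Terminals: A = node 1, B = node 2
Nodal analysis, taking node 2 as the 0 V reference.
Source V1 fixes V_0 = 10 V.
KCL at each unknown node (sum of currents leaving = 0; resistances in Ω):
  Node 1: (V_1 - 10)/680 + (V_1 - 0)/15 = 0
Collecting terms: 0.06814 × V_1 = 0.01471  =>  V_1 = 0.2158 V
I_R2 = (V_1 - V_2)/R2 = (0.2158 - 0)/15 = 0.01439 A
P_R2 = I_R2² × R2 = (0.01439)² × 15 = 0.003105 W

Final answer: 0.003105 W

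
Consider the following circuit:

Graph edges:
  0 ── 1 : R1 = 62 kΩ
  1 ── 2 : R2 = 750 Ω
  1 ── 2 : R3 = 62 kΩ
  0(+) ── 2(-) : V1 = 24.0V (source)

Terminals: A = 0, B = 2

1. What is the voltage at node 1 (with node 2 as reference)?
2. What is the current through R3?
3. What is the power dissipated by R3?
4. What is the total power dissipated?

Nodal analysis, taking node 2 as the 0 V reference.
Source V1 fixes V_0 = 24 V.
KCL at each unknown node (sum of currents leaving = 0; resistances in Ω):
  Node 1: (V_1 - 24)/62000 + (V_1 - 0)/750 + (V_1 - 0)/62000 = 0
Collecting terms: 0.001366 × V_1 = 0.0003871  =>  V_1 = 0.2835 V
Part 1:
  Read off the nodal solution: V_1 = 0.2835 V
Part 2:
  I_R3 = (V_1 - V_2)/R3 = (0.2835 - 0)/62000 = 0.000004572 A
  Magnitude: I_R3 = 0.000004572 A
Part 3:
  I_R3 = (V_1 - V_2)/R3 = (0.2835 - 0)/62000 = 0.000004572 A
  P_R3 = I_R3² × R3 = (0.000004572)² × 62000 = 0.000001296 W
Part 4:
  Power in each resistor, P = (ΔV)²/R:
    P_R1 = (24 - 0.2835)²/62000 = 0.009072 W
    P_R2 = (0.2835 - 0)²/750 = 0.0001071 W
    P_R3 = (0.2835 - 0)²/62000 = 0.000001296 W
  P_total = P_R1 + P_R2 + P_R3 = 0.009181 W

Final answers:
1. V_1 = 0.2835 V
2. I_R3 = 4.572e-06 A
3. P_R3 = 1.296e-06 W
4. P_total = 0.009181 W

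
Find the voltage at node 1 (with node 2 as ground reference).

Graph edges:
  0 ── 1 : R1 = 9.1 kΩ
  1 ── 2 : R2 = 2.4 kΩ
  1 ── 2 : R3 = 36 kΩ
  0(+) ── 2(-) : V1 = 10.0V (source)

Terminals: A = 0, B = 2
Nodal analysis, taking node 2 as the 0 V reference.
Source V1 fixes V_0 = 10 V.
KCL at each unknown node (sum of currents leaving = 0; resistances in Ω):
  Node 1: (V_1 - 10)/9100 + (V_1 - 0)/2400 + (V_1 - 0)/36000 = 0
Collecting terms: 0.0005543 × V_1 = 0.001099  =>  V_1 = 1.982 V
The requested potential is V_1 = 1.982 V.

Final answer: V_1 = 1.982 V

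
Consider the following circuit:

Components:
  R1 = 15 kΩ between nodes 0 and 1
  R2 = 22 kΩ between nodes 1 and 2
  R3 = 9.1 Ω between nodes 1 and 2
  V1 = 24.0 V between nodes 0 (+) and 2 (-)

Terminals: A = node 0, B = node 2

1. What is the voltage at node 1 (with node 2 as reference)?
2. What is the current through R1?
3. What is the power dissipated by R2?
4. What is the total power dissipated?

Nodal analysis, taking node 2 as the 0 V reference.
Source V1 fixes V_0 = 24 V.
KCL at each unknown node (sum of currents leaving = 0; resistances in Ω):
  Node 1: (V_1 - 24)/15000 + (V_1 - 0)/22000 + (V_1 - 0)/9.1 = 0
Collecting terms: 0.11 × V_1 = 0.0016  =>  V_1 = 0.01455 V
Part 1:
  Read off the nodal solution: V_1 = 0.01455 V
Part 2:
  I_R1 = (V_0 - V_1)/R1 = (24 - 0.01455)/15000 = 0.001599 A
  Magnitude: I_R1 = 0.001599 A
Part 3:
  I_R2 = (V_1 - V_2)/R2 = (0.01455 - 0)/22000 = 0.0000006611 A
  P_R2 = I_R2² × R2 = (0.0000006611)² × 22000 = 0.000000009616 W
Part 4:
  Power in each resistor, P = (ΔV)²/R:
    P_R1 = (24 - 0.01455)²/15000 = 0.03835 W
    P_R2 = (0.01455 - 0)²/22000 = 0.000000009616 W
    P_R3 = (0.01455 - 0)²/9.1 = 0.00002325 W
  P_total = P_R1 + P_R2 + P_R3 = 0.03838 W

Final answers:
1. V_1 = 0.01455 V
2. I_R1 = 0.001599 A
3. P_R2 = 9.616e-09 W
4. P_total = 0.03838 W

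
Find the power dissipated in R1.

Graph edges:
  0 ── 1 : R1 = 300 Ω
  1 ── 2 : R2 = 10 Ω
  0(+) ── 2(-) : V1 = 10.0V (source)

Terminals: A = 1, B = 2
Nodal analysis, taking node 2 as the 0 V reference.
Source V1 fixes V_0 = 10 V.
KCL at each unknown node (sum of currents leaving = 0; resistances in Ω):
  Node 1: (V_1 - 10)/300 + (V_1 - 0)/10 = 0
Collecting terms: 0.1033 × V_1 = 0.03333  =>  V_1 = 0.3226 V
I_R1 = (V_0 - V_1)/R1 = (10 - 0.3226)/300 = 0.03226 A
P_R1 = I_R1² × R1 = (0.03226)² × 300 = 0.3122 W

Final answer: 0.3122 W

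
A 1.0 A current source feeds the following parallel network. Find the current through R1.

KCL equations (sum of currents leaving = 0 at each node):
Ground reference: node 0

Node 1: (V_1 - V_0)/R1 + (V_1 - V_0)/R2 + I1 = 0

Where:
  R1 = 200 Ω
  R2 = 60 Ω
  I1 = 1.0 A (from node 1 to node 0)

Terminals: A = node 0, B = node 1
All resistors sit directly between nodes 0 and 1, so they are in parallel and share one voltage V; the full source current 1 A splits among them.
1/R_par = 1/200 + 1/60 = 0.02167 S  =>  R_par = 46.15 Ω
V = I × R_par = 1 × 46.15 = 46.15 V
I_R1 = V/R1 = 46.15/200 = 0.2308 A

Final answer: 0.2308 A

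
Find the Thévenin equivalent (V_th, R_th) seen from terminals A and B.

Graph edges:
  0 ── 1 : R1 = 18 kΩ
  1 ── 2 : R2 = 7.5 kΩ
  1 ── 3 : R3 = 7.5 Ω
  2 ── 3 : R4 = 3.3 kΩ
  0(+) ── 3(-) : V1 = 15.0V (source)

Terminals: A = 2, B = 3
Step 1 — V_th is the open-circuit voltage V_A - V_B (nothing connected across the terminals).
Nodal analysis, taking node 3 as the 0 V reference.
Source V1 fixes V_0 = 15 V.
KCL at each unknown node (sum of currents leaving = 0; resistances in Ω):
  Node 1: (V_1 - 15)/18000 + (V_1 - V_2)/7500 + (V_1 - 0)/7.5 = 0
  Node 2: (V_2 - V_1)/7500 + (V_2 - 0)/3300 = 0
Collecting terms (coefficients in siemens):
  0.1335·V_1 - 0.0001333·V_2 = 0.0008333
  0.0004364·V_2 - 0.0001333·V_1 = 0
Determinant D = (0.1335)(0.0004364) - (-0.0001333)(-0.0001333) = 0.00005825
V_1 = [(0.0008333)(0.0004364) - (-0.0001333)(0)]/D = 0.006243 V
V_2 = [(0.1335)(0) - (0.0008333)(-0.0001333)]/D = 0.001908 V
V_th = V_2 - V_3 = 0.001908 - 0 = 0.001908 V
Step 2 — R_th: zero the source — replace V1 by a short circuit (node 3 merges into node 0) — and find the resistance seen between A (node 2) and B (node 0).
Reduce the network between node 2 (A) and node 0 (B) by series/parallel combination:
  Rp1 = R1 ‖ R3 (parallel, both between nodes 0 and 1) = 1/(1/18000 + 1/7.5) = 7.497 Ω
  Rs1 = R2 + Rp1 (series, joined only at node 1) = 7500 + 7.497 = 7507 Ω
  Rp2 = R4 ‖ Rs1 (parallel, both between nodes 0 and 2) = 1/(1/3300 + 1/7507) = 2292 Ω
R_th = 2.292 kΩ

Final answer: V_th = 0.001908 V, R_th = 2.292 kΩ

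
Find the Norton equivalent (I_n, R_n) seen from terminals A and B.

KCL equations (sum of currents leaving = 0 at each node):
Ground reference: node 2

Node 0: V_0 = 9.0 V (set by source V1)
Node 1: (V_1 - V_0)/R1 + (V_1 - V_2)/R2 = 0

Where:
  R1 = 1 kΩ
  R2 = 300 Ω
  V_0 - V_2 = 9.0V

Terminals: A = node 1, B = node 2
Find the Thévenin equivalent first; then I_n = V_th/R_th and R_n = R_th.
Step 1 — V_th is the open-circuit voltage V_A - V_B (nothing connected across the terminals).
Nodal analysis, taking node 2 as the 0 V reference.
Source V1 fixes V_0 = 9 V.
KCL at each unknown node (sum of currents leaving = 0; resistances in Ω):
  Node 1: (V_1 - 9)/1000 + (V_1 - 0)/300 = 0
Collecting terms: 0.004333 × V_1 = 0.009  =>  V_1 = 2.077 V
V_th = V_1 - V_2 = 2.077 - 0 = 2.077 V
Step 2 — R_th: zero the source — replace V1 by a short circuit (node 2 merges into node 0) — and find the resistance seen between A (node 1) and B (node 0).
Reduce the network between node 1 (A) and node 0 (B) by series/parallel combination:
  Rp1 = R1 ‖ R2 (parallel, both between nodes 0 and 1) = 1/(1/1000 + 1/300) = 230.8 Ω
R_th = 230.8 Ω
I_n = V_th/R_th = 2.077/230.8 = 0.009 A, and R_n = R_th = 230.8 Ω

Final answer: I_n = 0.009 A, R_n = 230.8 Ω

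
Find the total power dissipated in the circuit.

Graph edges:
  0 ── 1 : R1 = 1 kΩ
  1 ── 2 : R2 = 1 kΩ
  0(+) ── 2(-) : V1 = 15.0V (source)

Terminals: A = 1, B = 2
Nodal analysis, taking node 2 as the 0 V reference.
Source V1 fixes V_0 = 15 V.
KCL at each unknown node (sum of currents leaving = 0; resistances in Ω):
  Node 1: (V_1 - 15)/1000 + (V_1 - 0)/1000 = 0
Collecting terms: 0.002 × V_1 = 0.015  =>  V_1 = 7.5 V
Power in each resistor, P = (ΔV)²/R:
  P_R1 = (15 - 7.5)²/1000 = 0.05625 W
  P_R2 = (7.5 - 0)²/1000 = 0.05625 W
P_total = P_R1 + P_R2 = 0.1125 W

Final answer: 0.1125 W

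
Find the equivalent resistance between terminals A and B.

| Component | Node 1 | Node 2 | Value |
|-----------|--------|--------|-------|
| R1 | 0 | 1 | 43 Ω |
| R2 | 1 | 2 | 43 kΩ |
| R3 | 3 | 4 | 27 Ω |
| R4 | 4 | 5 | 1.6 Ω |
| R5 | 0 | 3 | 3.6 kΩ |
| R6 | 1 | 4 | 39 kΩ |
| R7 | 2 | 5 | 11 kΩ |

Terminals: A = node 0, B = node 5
The network is not a plain series/parallel combination. Inject a 1 A test current into terminal A (node 0) and return it from terminal B (node 5); then R_eq = V_A / (1 A).
Nodal analysis, taking node 5 as the 0 V reference.
Current source I_test pushes 1 A into node 0 and draws it out of node 5.
KCL at each unknown node (sum of currents leaving = 0; resistances in Ω):
  Node 0: (V_0 - V_1)/43 + (V_0 - V_3)/3600 - 1 = 0
  Node 1: (V_1 - V_0)/43 + (V_1 - V_2)/43000 + (V_1 - V_4)/39000 = 0
  Node 2: (V_2 - V_1)/43000 + (V_2 - 0)/11000 = 0
  Node 3: (V_3 - V_0)/3600 + (V_3 - V_4)/27 = 0
  Node 4: (V_4 - V_1)/39000 + (V_4 - V_3)/27 + (V_4 - 0)/1.6 = 0
Collecting terms (coefficients in siemens):
  0.02353·V_0 - 0.02326·V_1 - 0.0002778·V_3 = 1
  0.0233·V_1 - 0.02326·V_0 - 0.00002326·V_2 - 0.00002564·V_4 = 0
  0.0001142·V_2 - 0.00002326·V_1 = 0
  0.03731·V_3 - 0.0002778·V_0 - 0.03704·V_4 = 0
  0.6621·V_4 - 0.00002564·V_1 - 0.03704·V_3 = 0
Solving these 5 simultaneous equations (Gaussian elimination) gives:
  V_0 = 3129 V, V_1 = 3123 V, V_2 = 636.1 V, V_3 = 24.79 V
  V_4 = 1.507 V
R_eq = V_0 / 1 A = 3129 Ω = 3.129 kΩ

Final answer: 3.129 kΩ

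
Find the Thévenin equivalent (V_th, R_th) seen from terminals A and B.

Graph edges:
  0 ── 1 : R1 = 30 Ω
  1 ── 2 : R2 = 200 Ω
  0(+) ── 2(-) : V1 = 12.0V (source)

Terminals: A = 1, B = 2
Step 1 — V_th is the open-circuit voltage V_A - V_B (nothing connected across the terminals).
Nodal analysis, taking node 2 as the 0 V reference.
Source V1 fixes V_0 = 12 V.
KCL at each unknown node (sum of currents leaving = 0; resistances in Ω):
  Node 1: (V_1 - 12)/30 + (V_1 - 0)/200 = 0
Collecting terms: 0.03833 × V_1 = 0.4  =>  V_1 = 10.43 V
V_th = V_1 - V_2 = 10.43 - 0 = 10.43 V
Step 2 — R_th: zero the source — replace V1 by a short circuit (node 2 merges into node 0) — and find the resistance seen between A (node 1) and B (node 0).
Reduce the network between node 1 (A) and node 0 (B) by series/parallel combination:
  Rp1 = R1 ‖ R2 (parallel, both between nodes 0 and 1) = 1/(1/30 + 1/200) = 26.09 Ω
R_th = 26.09 Ω

Final answer: V_th = 10.43 V, R_th = 26.09 Ω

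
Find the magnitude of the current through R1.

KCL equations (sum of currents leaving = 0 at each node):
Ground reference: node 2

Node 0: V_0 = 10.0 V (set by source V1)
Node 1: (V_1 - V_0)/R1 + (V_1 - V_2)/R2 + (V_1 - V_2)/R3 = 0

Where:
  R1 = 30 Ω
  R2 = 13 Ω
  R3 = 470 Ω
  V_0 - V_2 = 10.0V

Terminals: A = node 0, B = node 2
Nodal analysis, taking node 2 as the 0 V reference.
Source V1 fixes V_0 = 10 V.
KCL at each unknown node (sum of currents leaving = 0; resistances in Ω):
  Node 1: (V_1 - 10)/30 + (V_1 - 0)/13 + (V_1 - 0)/470 = 0
Collecting terms: 0.1124 × V_1 = 0.3333  =>  V_1 = 2.966 V
I_R1 = (V_0 - V_1)/R1 = (10 - 2.966)/30 = 0.2345 A
|I_R1| = 0.2345 A

Final answer: |I_R1| = 0.2345 A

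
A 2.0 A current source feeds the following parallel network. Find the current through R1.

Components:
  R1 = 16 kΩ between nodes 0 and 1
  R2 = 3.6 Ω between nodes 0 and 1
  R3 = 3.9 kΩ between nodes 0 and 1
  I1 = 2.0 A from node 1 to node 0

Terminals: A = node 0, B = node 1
All resistors sit directly between nodes 0 and 1, so they are in parallel and share one voltage V; the full source current 2 A splits among them.
1/R_par = 1/16000 + 1/3.6 + 1/3900 = 0.2781 S  =>  R_par = 3.596 Ω
V = I × R_par = 2 × 3.596 = 7.192 V
I_R1 = V/R1 = 7.192/16000 = 0.0004495 A

Final answer: 0.0004495 A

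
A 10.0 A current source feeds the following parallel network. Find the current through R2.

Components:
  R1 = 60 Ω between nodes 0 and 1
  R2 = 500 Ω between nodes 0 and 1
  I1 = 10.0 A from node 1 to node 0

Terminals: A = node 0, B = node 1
All resistors sit directly between nodes 0 and 1, so they are in parallel and share one voltage V; the full source current 10 A splits among them.
1/R_par = 1/60 + 1/500 = 0.01867 S  =>  R_par = 53.57 Ω
V = I × R_par = 10 × 53.57 = 535.7 V
I_R2 = V/R2 = 535.7/500 = 1.071 A

Final answer: 1.071 A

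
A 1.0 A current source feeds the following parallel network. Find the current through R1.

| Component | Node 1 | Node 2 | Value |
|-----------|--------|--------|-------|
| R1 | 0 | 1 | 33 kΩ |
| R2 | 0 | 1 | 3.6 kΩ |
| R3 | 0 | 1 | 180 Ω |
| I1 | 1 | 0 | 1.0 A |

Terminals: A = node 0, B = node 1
All resistors sit directly between nodes 0 and 1, so they are in parallel and share one voltage V; the full source current 1 A splits among them.
1/R_par = 1/33000 + 1/3600 + 1/180 = 0.005864 S  =>  R_par = 170.5 Ω
V = I × R_par = 1 × 170.5 = 170.5 V
I_R1 = V/R1 = 170.5/33000 = 0.005168 A

Final answer: 0.005168 A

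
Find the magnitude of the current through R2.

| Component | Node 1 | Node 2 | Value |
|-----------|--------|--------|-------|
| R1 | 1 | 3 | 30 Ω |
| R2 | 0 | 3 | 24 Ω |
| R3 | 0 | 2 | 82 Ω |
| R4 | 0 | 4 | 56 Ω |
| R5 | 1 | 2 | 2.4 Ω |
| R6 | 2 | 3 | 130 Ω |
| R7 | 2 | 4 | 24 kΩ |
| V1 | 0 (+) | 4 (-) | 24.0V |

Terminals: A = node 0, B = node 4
Nodal analysis, taking node 4 as the 0 V reference.
Source V1 fixes V_0 = 24 V.
KCL at each unknown node (sum of currents leaving = 0; resistances in Ω):
  Node 1: (V_1 - V_3)/30 + (V_1 - V_2)/2.4 = 0
  Node 2: (V_2 - 24)/82 + (V_2 - V_1)/2.4 + (V_2 - V_3)/130 + (V_2 - 0)/24000 = 0
  Node 3: (V_3 - V_1)/30 + (V_3 - 24)/24 + (V_3 - V_2)/130 = 0
Collecting terms (coefficients in siemens):
  0.45·V_1 - 0.4167·V_2 - 0.03333·V_3 = 0
  0.4366·V_2 - 0.4167·V_1 - 0.007692·V_3 = 0.2927
  0.08269·V_3 - 0.03333·V_1 - 0.007692·V_2 = 1
Solving these 3 simultaneous equations (Gaussian elimination) gives:
  V_1 = 23.97 V, V_2 = 23.97 V, V_3 = 23.99 V
I_R2 = (V_0 - V_3)/R2 = (24 - 23.99)/24 = 0.0006207 A
|I_R2| = 0.0006207 A

Final answer: |I_R2| = 0.0006207 A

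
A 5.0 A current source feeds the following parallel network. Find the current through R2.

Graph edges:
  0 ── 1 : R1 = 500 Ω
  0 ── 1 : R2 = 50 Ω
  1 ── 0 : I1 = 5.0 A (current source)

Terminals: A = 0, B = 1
All resistors sit directly between nodes 0 and 1, so they are in parallel and share one voltage V; the full source current 5 A splits among them.
1/R_par = 1/500 + 1/50 = 0.022 S  =>  R_par = 45.45 Ω
V = I × R_par = 5 × 45.45 = 227.3 V
I_R2 = V/R2 = 227.3/50 = 4.545 A

Final answer: 4.545 A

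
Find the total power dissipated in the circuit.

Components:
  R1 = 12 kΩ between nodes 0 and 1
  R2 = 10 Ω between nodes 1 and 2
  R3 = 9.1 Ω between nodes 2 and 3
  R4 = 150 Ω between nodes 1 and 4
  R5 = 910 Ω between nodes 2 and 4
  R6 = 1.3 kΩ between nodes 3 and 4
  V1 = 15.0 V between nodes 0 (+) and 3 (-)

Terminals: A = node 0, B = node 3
Nodal analysis, taking node 3 as the 0 V reference.
Source V1 fixes V_0 = 15 V.
KCL at each unknown node (sum of currents leaving = 0; resistances in Ω):
  Node 1: (V_1 - 15)/12000 + (V_1 - V_2)/10 + (V_1 - V_4)/150 = 0
  Node 2: (V_2 - V_1)/10 + (V_2 - 0)/9.1 + (V_2 - V_4)/910 = 0
  Node 4: (V_4 - V_1)/150 + (V_4 - V_2)/910 + (V_4 - 0)/1300 = 0
Collecting terms (coefficients in siemens):
  0.1068·V_1 - 0.1·V_2 - 0.006667·V_4 = 0.00125
  0.211·V_2 - 0.1·V_1 - 0.001099·V_4 = 0
  0.008535·V_4 - 0.006667·V_1 - 0.001099·V_2 = 0
Solving these 3 simultaneous equations (Gaussian elimination) gives:
  V_1 = 0.02345 V, V_2 = 0.01122 V, V_4 = 0.01976 V
Power in each resistor, P = (ΔV)²/R:
  P_R1 = (15 - 0.02345)²/12000 = 0.01869 W
  P_R2 = (0.02345 - 0.01122)²/10 = 0.00001497 W
  P_R3 = (0.01122 - 0)²/9.1 = 0.00001383 W
  P_R4 = (0.02345 - 0.01976)²/150 = 0.00000009073 W
  P_R5 = (0.01122 - 0.01976)²/910 = 0.00000008025 W
  P_R6 = (0 - 0.01976)²/1300 = 0.0000003005 W
P_total = P_R1 + P_R2 + P_R3 + P_R4 + P_R5 + P_R6 = 0.01872 W

Final answer: 0.01872 W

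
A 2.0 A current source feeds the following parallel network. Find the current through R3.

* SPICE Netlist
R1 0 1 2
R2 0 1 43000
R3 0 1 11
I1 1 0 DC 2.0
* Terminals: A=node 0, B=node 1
All resistors sit directly between nodes 0 and 1, so they are in parallel and share one voltage V; the full source current 2 A splits among them.
1/R_par = 1/2 + 1/43000 + 1/11 = 0.5909 S  =>  R_par = 1.692 Ω
V = I × R_par = 2 × 1.692 = 3.384 V
I_R3 = V/R3 = 3.384/11 = 0.3077 A

Final answer: 0.3077 A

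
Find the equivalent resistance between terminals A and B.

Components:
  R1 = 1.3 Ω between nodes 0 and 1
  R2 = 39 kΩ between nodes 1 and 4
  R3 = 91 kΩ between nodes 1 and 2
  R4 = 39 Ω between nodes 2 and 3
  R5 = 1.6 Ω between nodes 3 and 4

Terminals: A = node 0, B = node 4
Reduce the network between node 0 (A) and node 4 (B) by series/parallel combination:
  Rs1 = R3 + R4 (series, joined only at node 2) = 91000 + 39 = 91040 Ω
  Rs2 = R5 + Rs1 (series, joined only at node 3) = 1.6 + 91040 = 91040 Ω
  Rp1 = R2 ‖ Rs2 (parallel, both between nodes 1 and 4) = 1/(1/39000 + 1/91040) = 27300 Ω
  Rs3 = R1 + Rp1 (series, joined only at node 1) = 1.3 + 27300 = 27300 Ω
R_eq = 27.3 kΩ

Final answer: 27.3 kΩ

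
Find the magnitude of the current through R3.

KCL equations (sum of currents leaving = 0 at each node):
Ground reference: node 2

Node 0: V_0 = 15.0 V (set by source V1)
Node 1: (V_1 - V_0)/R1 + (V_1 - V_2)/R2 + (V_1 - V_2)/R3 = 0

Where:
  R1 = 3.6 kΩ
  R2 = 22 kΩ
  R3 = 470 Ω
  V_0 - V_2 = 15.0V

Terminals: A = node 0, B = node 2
Nodal analysis, taking node 2 as the 0 V reference.
Source V1 fixes V_0 = 15 V.
KCL at each unknown node (sum of currents leaving = 0; resistances in Ω):
  Node 1: (V_1 - 15)/3600 + (V_1 - 0)/22000 + (V_1 - 0)/470 = 0
Collecting terms: 0.002451 × V_1 = 0.004167  =>  V_1 = 1.7 V
I_R3 = (V_1 - V_2)/R3 = (1.7 - 0)/470 = 0.003617 A
|I_R3| = 0.003617 A

Final answer: |I_R3| = 0.003617 A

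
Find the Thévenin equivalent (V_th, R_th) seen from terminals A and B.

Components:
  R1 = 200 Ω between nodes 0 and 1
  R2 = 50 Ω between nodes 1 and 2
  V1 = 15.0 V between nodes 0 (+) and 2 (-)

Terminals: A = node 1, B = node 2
Step 1 — V_th is the open-circuit voltage V_A - V_B (nothing connected across the terminals).
Nodal analysis, taking node 2 as the 0 V reference.
Source V1 fixes V_0 = 15 V.
KCL at each unknown node (sum of currents leaving = 0; resistances in Ω):
  Node 1: (V_1 - 15)/200 + (V_1 - 0)/50 = 0
Collecting terms: 0.025 × V_1 = 0.075  =>  V_1 = 3 V
V_th = V_1 - V_2 = 3 - 0 = 3 V
Step 2 — R_th: zero the source — replace V1 by a short circuit (node 2 merges into node 0) — and find the resistance seen between A (node 1) and B (node 0).
Reduce the network between node 1 (A) and node 0 (B) by series/parallel combination:
  Rp1 = R1 ‖ R2 (parallel, both between nodes 0 and 1) = 1/(1/200 + 1/50) = 40 Ω
R_th = 40 Ω

Final answer: V_th = 3 V, R_th = 40 Ω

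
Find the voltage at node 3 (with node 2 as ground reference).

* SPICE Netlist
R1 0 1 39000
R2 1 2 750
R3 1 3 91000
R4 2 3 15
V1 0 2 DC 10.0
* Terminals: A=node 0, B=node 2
Nodal analysis, taking node 2 as the 0 V reference.
Source V1 fixes V_0 = 10 V.
KCL at each unknown node (sum of currents leaving = 0; resistances in Ω):
  Node 1: (V_1 - 10)/39000 + (V_1 - 0)/750 + (V_1 - V_3)/91000 = 0
  Node 3: (V_3 - V_1)/91000 + (V_3 - 0)/15 = 0
Collecting terms (coefficients in siemens):
  0.00137·V_1 - 0.00001099·V_3 = 0.0002564
  0.06668·V_3 - 0.00001099·V_1 = 0
Determinant D = (0.00137)(0.06668) - (-0.00001099)(-0.00001099) = 0.00009135
V_1 = [(0.0002564)(0.06668) - (-0.00001099)(0)]/D = 0.1872 V
V_3 = [(0.00137)(0) - (0.0002564)(-0.00001099)]/D = 0.00003085 V
The requested potential is V_3 = 0.00003085 V.

Final answer: V_3 = 3.085e-05 V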